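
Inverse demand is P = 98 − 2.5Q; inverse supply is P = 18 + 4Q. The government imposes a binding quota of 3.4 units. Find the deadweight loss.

Competitive equilibrium: 98 − 2.5Q = 18 + 4Q → Q* = 12.3077, P* = 67.2308.
At Q = 3.4: demand price = 98 − 2.5·3.4 = 89.5; supply price = 18 + 4·3.4 = 31.6.
ΔQ = 12.3077 − 3.4 = 8.9077; wedge = 89.5 − 31.6 = 57.9.
DWL = ½ × 8.9077 × 57.9 = 257.88.

257.88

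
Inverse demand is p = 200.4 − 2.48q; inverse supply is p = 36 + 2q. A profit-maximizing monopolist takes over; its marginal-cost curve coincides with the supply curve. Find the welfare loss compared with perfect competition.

Competitive equilibrium: 200.4 − 2.48q = 36 + 2q → q* = 36.6964, p* = 109.3929.
Marginal revenue: MR = 200.4 − 4.96q. Set MR = MC: 200.4 − 4.96q = 36 + 2q → q_m = 23.6207.
Price p_m = 200.4 − 2.48·23.6207 = 141.8207; MC(q_m) = 36 + 2·23.6207 = 83.2414.
Competitive q* = 36.6964, so Δq = 13.0757; wedge = 141.8207 − 83.2414 = 58.5793.
The triangle = ½ × 13.0757 × 58.5793 = 382.98.

382.98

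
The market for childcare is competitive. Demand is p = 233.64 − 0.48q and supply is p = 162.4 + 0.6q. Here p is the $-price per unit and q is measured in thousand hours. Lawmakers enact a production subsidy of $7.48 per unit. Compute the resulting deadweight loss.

Competitive equilibrium: 233.64 − 0.48q = 162.4 + 0.6q → q* = 65.963, p* = 201.9778.
The subsidy lowers effective supply by 7.48: p = 154.92 + 0.6q.
New quantity: 233.64 − 0.48q = 154.92 + 0.6q → q' = 72.8889.
Overproduction Δq = 72.8889 − 65.963 = 6.9259; wedge = subsidy = 7.48.
Welfare loss = ½ × 6.9259 × 7.48 = $25.90 thousand.

$25.90 thousand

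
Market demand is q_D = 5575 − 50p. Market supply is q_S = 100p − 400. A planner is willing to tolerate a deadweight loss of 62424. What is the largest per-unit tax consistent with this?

In inverse form: demand p = 111.5 − 0.02q, supply p = 4 + 0.01q.
Competitive equilibrium: 111.5 − 0.02q = 4 + 0.01q → q* = 3583.3333, p* = 39.8333.
A tax t gives Δq = t/0.03 and wedge t, so DWL = t²/0.06.
t²/0.06 = 62424 → t² = 3745.44 → t = 61.2.

61.2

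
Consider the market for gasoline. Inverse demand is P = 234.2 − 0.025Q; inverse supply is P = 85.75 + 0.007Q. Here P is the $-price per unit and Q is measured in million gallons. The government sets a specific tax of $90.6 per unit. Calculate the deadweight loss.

$128255.625 million

Competitive equilibrium: 234.2 − 0.025Q = 85.75 + 0.007Q → Q* = 4639.0625, P* = 118.2234.
With the tax, the buyer price exceeds the seller price by 90.6: (234.2 − 0.025Q) − (85.75 + 0.007Q) = 90.6 → Q' = 1807.8125.
ΔQ = 4639.0625 − 1807.8125 = 2831.25; the wedge equals the tax, 90.6.
Deadweight loss = ½ × 2831.25 × 90.6 = $128255.625 million.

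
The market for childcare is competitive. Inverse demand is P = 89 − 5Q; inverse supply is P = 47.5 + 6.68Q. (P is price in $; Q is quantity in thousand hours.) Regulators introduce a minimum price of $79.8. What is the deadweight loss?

$17.14 thousand

Competitive equilibrium: 89 − 5Q = 47.5 + 6.68Q → Q* = 3.5531, P* = 71.2346.
At the floor P = 79.8, quantity demanded = (89 − 79.8)/5 = 1.84.
Sellers' marginal cost at Q' = 1.84: 47.5 + 6.68·1.84 = 59.7912.
ΔQ = 3.5531 − 1.84 = 1.7131; wedge = 79.8 − 59.7912 = 20.0088.
DWL = ½ × 1.7131 × 20.0088 = $17.14 thousand.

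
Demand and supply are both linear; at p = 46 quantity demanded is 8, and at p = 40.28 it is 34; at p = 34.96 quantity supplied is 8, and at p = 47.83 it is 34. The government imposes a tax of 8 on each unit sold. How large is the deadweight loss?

44.76

Demand slope = (40.28 − 46)/(34 − 8) = −0.22, so p = 47.76 − 0.22q.
Supply slope = (47.83 − 34.96)/(34 − 8) = 0.495, so p = 31 + 0.495q.
Competitive equilibrium: 47.76 − 0.22q = 31 + 0.495q → q* = 23.4406, p* = 42.6031.
With the tax, the buyer price exceeds the seller price by 8: (47.76 − 0.22q) − (31 + 0.495q) = 8 → q' = 12.2517.
Δq = 23.4406 − 12.2517 = 11.1889; the wedge equals the tax, 8.
Deadweight loss = ½ × 11.1889 × 8 = 44.76.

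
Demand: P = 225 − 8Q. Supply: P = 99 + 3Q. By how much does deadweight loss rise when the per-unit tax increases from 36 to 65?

133.14

Competitive equilibrium: 225 − 8Q = 99 + 3Q → Q* = 11.4545, P* = 133.3636.
For a per-unit tax t: ΔQ = t/11, so DWL = ½·t·(t/11) = t²/22.
At t = 36: DWL = 58.909. At t = 65: DWL = 192.045.
Increase = 192.045 − 58.909 = 133.14.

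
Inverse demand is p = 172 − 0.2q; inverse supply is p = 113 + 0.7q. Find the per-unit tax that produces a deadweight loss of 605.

33

Competitive equilibrium: 172 − 0.2q = 113 + 0.7q → q* = 65.5556, p* = 158.8889.
A tax t gives Δq = t/0.9 and wedge t, so DWL = t²/1.8.
t²/1.8 = 605 → t² = 1089 → t = 33.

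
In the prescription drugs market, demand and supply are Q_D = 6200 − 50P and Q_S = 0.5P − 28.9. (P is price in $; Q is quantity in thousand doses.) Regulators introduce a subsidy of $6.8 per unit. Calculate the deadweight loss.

In inverse form: demand P = 124 − 0.02Q, supply P = 57.8 + 2Q.
Competitive equilibrium: 124 − 0.02Q = 57.8 + 2Q → Q* = 32.7723, P* = 123.3446.
The subsidy lowers effective supply by 6.8: P = 51 + 2Q.
New quantity: 124 − 0.02Q = 51 + 2Q → Q' = 36.1386.
Overproduction ΔQ = 36.1386 − 32.7723 = 3.3663; wedge = subsidy = 6.8.
DWL = ½ × 3.3663 × 6.8 = $11.45 thousand.

$11.45 thousand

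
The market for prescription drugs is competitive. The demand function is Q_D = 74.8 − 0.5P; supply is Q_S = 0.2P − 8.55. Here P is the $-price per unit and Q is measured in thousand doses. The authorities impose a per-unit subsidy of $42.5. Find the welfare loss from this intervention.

$129.02 thousand

In inverse form: demand P = 149.6 − 2Q, supply P = 42.75 + 5Q.
Competitive equilibrium: 149.6 − 2Q = 42.75 + 5Q → Q* = 15.2643, P* = 119.0714.
The subsidy lowers effective supply by 42.5: P = 0.25 + 5Q.
New quantity: 149.6 − 2Q = 0.25 + 5Q → Q' = 21.3357.
Overproduction ΔQ = 21.3357 − 15.2643 = 6.0714; wedge = subsidy = 42.5.
The triangle = ½ × 6.0714 × 42.5 = $129.02 thousand.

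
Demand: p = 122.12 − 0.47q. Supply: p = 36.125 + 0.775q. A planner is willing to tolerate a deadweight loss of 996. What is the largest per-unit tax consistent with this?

Competitive equilibrium: 122.12 − 0.47q = 36.125 + 0.775q → q* = 69.0723, p* = 89.656.
A tax t gives Δq = t/1.245 and wedge t, so DWL = t²/2.49.
t²/2.49 = 996 → t² = 2480.04 → t = 49.8.

49.8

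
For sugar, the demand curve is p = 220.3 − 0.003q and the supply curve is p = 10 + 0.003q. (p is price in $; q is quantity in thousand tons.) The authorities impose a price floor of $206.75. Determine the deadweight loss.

$2796853.33 thousand

Competitive equilibrium: 220.3 − 0.003q = 10 + 0.003q → q* = 35050, p* = 115.15.
At the floor p = 206.75, quantity demanded = (220.3 − 206.75)/0.003 = 4516.6667.
Sellers' marginal cost at q' = 4516.6667: 10 + 0.003·4516.6667 = 23.55.
Δq = 35050 − 4516.6667 = 30533.3333; wedge = 206.75 − 23.55 = 183.2.
Welfare loss = ½ × 30533.3333 × 183.2 = $2796853.33 thousand.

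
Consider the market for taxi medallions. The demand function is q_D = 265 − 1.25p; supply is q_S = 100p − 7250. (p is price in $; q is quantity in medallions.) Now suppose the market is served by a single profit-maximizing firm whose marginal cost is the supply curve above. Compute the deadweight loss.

In inverse form: demand p = 212 − 0.8q, supply p = 72.5 + 0.01q.
Competitive equilibrium: 212 − 0.8q = 72.5 + 0.01q → q* = 172.2222, p* = 74.2222.
Marginal revenue: MR = 212 − 1.6q. Set MR = MC: 212 − 1.6q = 72.5 + 0.01q → q_m = 86.646.
Price p_m = 212 − 0.8·86.646 = 142.6832; MC(q_m) = 72.5 + 0.01·86.646 = 73.3665.
Competitive q* = 172.2222, so Δq = 85.5762; wedge = 142.6832 − 73.3665 = 69.3167.
Deadweight loss = ½ × 85.5762 × 69.3167 = $2965.93.

$2965.93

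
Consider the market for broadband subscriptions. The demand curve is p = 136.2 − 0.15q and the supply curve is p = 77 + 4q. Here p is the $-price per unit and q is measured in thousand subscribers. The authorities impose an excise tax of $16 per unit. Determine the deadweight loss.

Competitive equilibrium: 136.2 − 0.15q = 77 + 4q → q* = 14.2651, p* = 134.0602.
With the tax, the buyer price exceeds the seller price by 16: (136.2 − 0.15q) − (77 + 4q) = 16 → q' = 10.4096.
Δq = 14.2651 − 10.4096 = 3.8555; the wedge equals the tax, 16.
The triangle = ½ × 3.8555 × 16 = $30.84 thousand.

$30.84 thousand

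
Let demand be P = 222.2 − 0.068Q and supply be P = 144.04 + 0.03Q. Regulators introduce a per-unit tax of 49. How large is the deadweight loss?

Competitive equilibrium: 222.2 − 0.068Q = 144.04 + 0.03Q → Q* = 797.551, P* = 167.9665.
With the tax, the buyer price exceeds the seller price by 49: (222.2 − 0.068Q) − (144.04 + 0.03Q) = 49 → Q' = 297.551.
ΔQ = 797.551 − 297.551 = 500; the wedge equals the tax, 49.
Welfare loss = ½ × 500 × 49 = 12250.

12250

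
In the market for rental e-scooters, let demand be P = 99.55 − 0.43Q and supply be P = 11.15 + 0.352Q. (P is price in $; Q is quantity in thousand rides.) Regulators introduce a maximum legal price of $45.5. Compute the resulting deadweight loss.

Competitive equilibrium: 99.55 − 0.43Q = 11.15 + 0.352Q → Q* = 113.0435, P* = 50.9413.
At the ceiling P = 45.5, quantity supplied = (45.5 − 11.15)/0.352 = 97.5852.
Willingness to pay at Q' = 97.5852: 99.55 − 0.43·97.5852 = 57.5884.
ΔQ = 113.0435 − 97.5852 = 15.4583; wedge = 57.5884 − 45.5 = 12.0884.
Welfare loss = ½ × 15.4583 × 12.0884 = $93.43 thousand.

$93.43 thousand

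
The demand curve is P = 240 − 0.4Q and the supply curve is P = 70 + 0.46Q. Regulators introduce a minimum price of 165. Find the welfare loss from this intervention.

Competitive equilibrium: 240 − 0.4Q = 70 + 0.46Q → Q* = 197.6744, P* = 160.9302.
At the floor P = 165, quantity demanded = (240 − 165)/0.4 = 187.5.
Sellers' marginal cost at Q' = 187.5: 70 + 0.46·187.5 = 156.25.
ΔQ = 197.6744 − 187.5 = 10.1744; wedge = 165 − 156.25 = 8.75.
The triangle = ½ × 10.1744 × 8.75 = 44.51.

44.51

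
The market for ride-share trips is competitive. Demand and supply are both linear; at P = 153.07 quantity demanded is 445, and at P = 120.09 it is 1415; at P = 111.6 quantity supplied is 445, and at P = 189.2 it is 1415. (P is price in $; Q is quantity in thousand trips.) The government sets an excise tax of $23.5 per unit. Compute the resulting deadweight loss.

Demand slope = (120.09 − 153.07)/(1415 − 445) = −0.034, so P = 168.2 − 0.034Q.
Supply slope = (189.2 − 111.6)/(1415 − 445) = 0.08, so P = 76 + 0.08Q.
Competitive equilibrium: 168.2 − 0.034Q = 76 + 0.08Q → Q* = 808.7719, P* = 140.7018.
With the tax, the buyer price exceeds the seller price by 23.5: (168.2 − 0.034Q) − (76 + 0.08Q) = 23.5 → Q' = 602.6316.
ΔQ = 808.7719 − 602.6316 = 206.1403; the wedge equals the tax, 23.5.
Deadweight loss = ½ × 206.1403 × 23.5 = $2422.15 thousand.

$2422.15 thousand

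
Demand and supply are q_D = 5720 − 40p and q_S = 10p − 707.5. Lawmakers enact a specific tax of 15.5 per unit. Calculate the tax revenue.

7037

In inverse form: demand p = 143 − 0.025q, supply p = 70.75 + 0.1q.
Competitive equilibrium: 143 − 0.025q = 70.75 + 0.1q → q* = 578, p* = 128.55.
With the tax, the buyer price exceeds the seller price by 15.5: (143 − 0.025q) − (70.75 + 0.1q) = 15.5 → q' = 454.
Tax revenue = 15.5 × 454 = 7037.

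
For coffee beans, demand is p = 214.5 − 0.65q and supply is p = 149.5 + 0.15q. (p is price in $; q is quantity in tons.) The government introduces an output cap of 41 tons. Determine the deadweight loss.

Competitive equilibrium: 214.5 − 0.65q = 149.5 + 0.15q → q* = 81.25, p* = 161.6875.
At q = 41: demand price = 214.5 − 0.65·41 = 187.85; supply price = 149.5 + 0.15·41 = 155.65.
Δq = 81.25 − 41 = 40.25; wedge = 187.85 − 155.65 = 32.2.
Deadweight loss = ½ × 40.25 × 32.2 = $648.025.

$648.025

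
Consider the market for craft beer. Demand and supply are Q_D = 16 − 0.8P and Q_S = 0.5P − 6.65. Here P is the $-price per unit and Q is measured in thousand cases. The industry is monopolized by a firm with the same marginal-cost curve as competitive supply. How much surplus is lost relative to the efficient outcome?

$0.53 thousand

In inverse form: demand P = 20 − 1.25Q, supply P = 13.3 + 2Q.
Competitive equilibrium: 20 − 1.25Q = 13.3 + 2Q → Q* = 2.0615, P* = 17.4231.
Marginal revenue: MR = 20 − 2.5Q. Set MR = MC: 20 − 2.5Q = 13.3 + 2Q → Q_m = 1.4889.
Price P_m = 20 − 1.25·1.4889 = 18.1389; MC(Q_m) = 13.3 + 2·1.4889 = 16.2778.
Competitive Q* = 2.0615, so ΔQ = 0.5726; wedge = 18.1389 − 16.2778 = 1.8611.
Deadweight loss = ½ × 0.5726 × 1.8611 = $0.53 thousand.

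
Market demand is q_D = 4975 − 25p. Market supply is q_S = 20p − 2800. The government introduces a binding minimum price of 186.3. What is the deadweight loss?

5142.67

In inverse form: demand p = 199 − 0.04q, supply p = 140 + 0.05q.
Competitive equilibrium: 199 − 0.04q = 140 + 0.05q → q* = 655.5556, p* = 172.7778.
At the floor p = 186.3, quantity demanded = (199 − 186.3)/0.04 = 317.5.
Sellers' marginal cost at q' = 317.5: 140 + 0.05·317.5 = 155.875.
Δq = 655.5556 − 317.5 = 338.0556; wedge = 186.3 − 155.875 = 30.425.
DWL = ½ × 338.0556 × 30.425 = 5142.67.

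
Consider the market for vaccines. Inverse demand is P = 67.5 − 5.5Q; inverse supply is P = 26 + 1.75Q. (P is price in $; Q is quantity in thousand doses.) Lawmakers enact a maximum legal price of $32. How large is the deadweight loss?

Competitive equilibrium: 67.5 − 5.5Q = 26 + 1.75Q → Q* = 5.7241, P* = 36.0172.
At the ceiling P = 32, quantity supplied = (32 − 26)/1.75 = 3.4286.
Willingness to pay at Q' = 3.4286: 67.5 − 5.5·3.4286 = 48.6427.
ΔQ = 5.7241 − 3.4286 = 2.2955; wedge = 48.6427 − 32 = 16.6427.
The triangle = ½ × 2.2955 × 16.6427 = $19.10 thousand.

$19.10 thousand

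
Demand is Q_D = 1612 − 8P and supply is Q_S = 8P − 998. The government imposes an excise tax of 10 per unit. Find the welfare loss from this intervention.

200

In inverse form: demand P = 201.5 − 0.125Q, supply P = 124.75 + 0.125Q.
Competitive equilibrium: 201.5 − 0.125Q = 124.75 + 0.125Q → Q* = 307, P* = 163.125.
With the tax, the buyer price exceeds the seller price by 10: (201.5 − 0.125Q) − (124.75 + 0.125Q) = 10 → Q' = 267.
ΔQ = 307 − 267 = 40; the wedge equals the tax, 10.
The triangle = ½ × 40 × 10 = 200.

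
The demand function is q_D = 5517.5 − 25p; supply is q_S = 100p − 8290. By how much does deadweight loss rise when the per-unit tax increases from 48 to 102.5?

In inverse form: demand p = 220.7 − 0.04q, supply p = 82.9 + 0.01q.
Competitive equilibrium: 220.7 − 0.04q = 82.9 + 0.01q → q* = 2756, p* = 110.46.
For a per-unit tax t: Δq = t/0.05, so DWL = ½·t·(t/0.05) = t²/0.1.
At t = 48: DWL = 23040. At t = 102.5: DWL = 105062.5.
Increase = 105062.5 − 23040 = 82022.50.

82022.50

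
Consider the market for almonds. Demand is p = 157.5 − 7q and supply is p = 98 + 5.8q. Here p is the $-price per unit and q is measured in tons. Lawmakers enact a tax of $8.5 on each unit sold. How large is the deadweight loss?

$2.82

Competitive equilibrium: 157.5 − 7q = 98 + 5.8q → q* = 4.6484, p* = 124.9609.
With the tax, the buyer price exceeds the seller price by 8.5: (157.5 − 7q) − (98 + 5.8q) = 8.5 → q' = 3.9844.
Δq = 4.6484 − 3.9844 = 0.664; the wedge equals the tax, 8.5.
The triangle = ½ × 0.664 × 8.5 = $2.82.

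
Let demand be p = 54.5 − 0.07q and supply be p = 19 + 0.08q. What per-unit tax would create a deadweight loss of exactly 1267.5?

19.5

Competitive equilibrium: 54.5 − 0.07q = 19 + 0.08q → q* = 236.6667, p* = 37.9333.
A tax t gives Δq = t/0.15 and wedge t, so DWL = t²/0.3.
t²/0.3 = 1267.5 → t² = 380.25 → t = 19.5.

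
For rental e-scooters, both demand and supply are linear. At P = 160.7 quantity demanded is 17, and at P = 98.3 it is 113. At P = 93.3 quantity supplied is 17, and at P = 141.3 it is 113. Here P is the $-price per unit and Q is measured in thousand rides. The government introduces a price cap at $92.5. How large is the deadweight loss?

$2084.43 thousand

Demand slope = (98.3 − 160.7)/(113 − 17) = −0.65, so P = 171.75 − 0.65Q.
Supply slope = (141.3 − 93.3)/(113 − 17) = 0.5, so P = 84.8 + 0.5Q.
Competitive equilibrium: 171.75 − 0.65Q = 84.8 + 0.5Q → Q* = 75.6087, P* = 122.6043.
At the ceiling P = 92.5, quantity supplied = (92.5 − 84.8)/0.5 = 15.4.
Willingness to pay at Q' = 15.4: 171.75 − 0.65·15.4 = 161.74.
ΔQ = 75.6087 − 15.4 = 60.2087; wedge = 161.74 − 92.5 = 69.24.
DWL = ½ × 60.2087 × 69.24 = $2084.43 thousand.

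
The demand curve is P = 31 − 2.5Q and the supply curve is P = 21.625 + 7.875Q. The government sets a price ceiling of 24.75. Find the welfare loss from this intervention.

1.33

Competitive equilibrium: 31 − 2.5Q = 21.625 + 7.875Q → Q* = 0.9036, P* = 28.741.
At the ceiling P = 24.75, quantity supplied = (24.75 − 21.625)/7.875 = 0.3968.
Willingness to pay at Q' = 0.3968: 31 − 2.5·0.3968 = 30.008.
ΔQ = 0.9036 − 0.3968 = 0.5068; wedge = 30.008 − 24.75 = 5.258.
Welfare loss = ½ × 0.5068 × 5.258 = 1.33.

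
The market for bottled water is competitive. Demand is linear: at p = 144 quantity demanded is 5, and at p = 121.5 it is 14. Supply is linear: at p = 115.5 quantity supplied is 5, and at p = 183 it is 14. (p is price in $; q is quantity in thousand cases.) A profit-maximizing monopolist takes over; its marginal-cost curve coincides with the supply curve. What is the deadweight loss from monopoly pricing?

Demand slope = (121.5 − 144)/(14 − 5) = −2.5, so p = 156.5 − 2.5q.
Supply slope = (183 − 115.5)/(14 − 5) = 7.5, so p = 78 + 7.5q.
Competitive equilibrium: 156.5 − 2.5q = 78 + 7.5q → q* = 7.85, p* = 136.875.
Marginal revenue: MR = 156.5 − 5q. Set MR = MC: 156.5 − 5q = 78 + 7.5q → q_m = 6.28.
Price p_m = 156.5 − 2.5·6.28 = 140.8; MC(q_m) = 78 + 7.5·6.28 = 125.1.
Competitive q* = 7.85, so Δq = 1.57; wedge = 140.8 − 125.1 = 15.7.
The triangle = ½ × 1.57 × 15.7 = $12.32 thousand.

$12.32 thousand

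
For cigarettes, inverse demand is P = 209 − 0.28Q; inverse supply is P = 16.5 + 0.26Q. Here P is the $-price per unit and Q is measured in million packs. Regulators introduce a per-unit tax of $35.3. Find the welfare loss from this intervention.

Competitive equilibrium: 209 − 0.28Q = 16.5 + 0.26Q → Q* = 356.4815, P* = 109.1852.
With the tax, the buyer price exceeds the seller price by 35.3: (209 − 0.28Q) − (16.5 + 0.26Q) = 35.3 → Q' = 291.1111.
ΔQ = 356.4815 − 291.1111 = 65.3704; the wedge equals the tax, 35.3.
DWL = ½ × 65.3704 × 35.3 = $1153.79 million.

$1153.79 million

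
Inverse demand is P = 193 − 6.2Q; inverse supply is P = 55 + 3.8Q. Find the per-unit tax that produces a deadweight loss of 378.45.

87

Competitive equilibrium: 193 − 6.2Q = 55 + 3.8Q → Q* = 13.8, P* = 107.44.
A tax t gives ΔQ = t/10 and wedge t, so DWL = t²/20.
t²/20 = 378.45 → t² = 7569 → t = 87.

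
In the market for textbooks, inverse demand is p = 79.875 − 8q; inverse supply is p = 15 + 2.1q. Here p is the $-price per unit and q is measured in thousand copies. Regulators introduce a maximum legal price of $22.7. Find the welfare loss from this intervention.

$38.37 thousand

Competitive equilibrium: 79.875 − 8q = 15 + 2.1q → q* = 6.4233, p* = 28.4889.
At the ceiling p = 22.7, quantity supplied = (22.7 − 15)/2.1 = 3.6667.
Willingness to pay at q' = 3.6667: 79.875 − 8·3.6667 = 50.5414.
Δq = 6.4233 − 3.6667 = 2.7566; wedge = 50.5414 − 22.7 = 27.8414.
DWL = ½ × 2.7566 × 27.8414 = $38.37 thousand.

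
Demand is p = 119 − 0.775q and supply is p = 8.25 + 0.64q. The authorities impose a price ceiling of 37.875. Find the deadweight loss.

Competitive equilibrium: 119 − 0.775q = 8.25 + 0.64q → q* = 78.2686, p* = 58.3419.
At the ceiling p = 37.875, quantity supplied = (37.875 − 8.25)/0.64 = 46.2891.
Willingness to pay at q' = 46.2891: 119 − 0.775·46.2891 = 83.1259.
Δq = 78.2686 − 46.2891 = 31.9795; wedge = 83.1259 − 37.875 = 45.2509.
The triangle = ½ × 31.9795 × 45.2509 = 723.55.

723.55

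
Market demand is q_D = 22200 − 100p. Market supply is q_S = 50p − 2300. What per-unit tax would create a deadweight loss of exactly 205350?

In inverse form: demand p = 222 − 0.01q, supply p = 46 + 0.02q.
Competitive equilibrium: 222 − 0.01q = 46 + 0.02q → q* = 5866.6667, p* = 163.3333.
A tax t gives Δq = t/0.03 and wedge t, so DWL = t²/0.06.
t²/0.06 = 205350 → t² = 12321 → t = 111.

111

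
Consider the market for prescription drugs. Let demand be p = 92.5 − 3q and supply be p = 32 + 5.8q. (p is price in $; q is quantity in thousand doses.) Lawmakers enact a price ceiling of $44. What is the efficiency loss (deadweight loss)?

Competitive equilibrium: 92.5 − 3q = 32 + 5.8q → q* = 6.875, p* = 71.875.
At the ceiling p = 44, quantity supplied = (44 − 32)/5.8 = 2.069.
Willingness to pay at q' = 2.069: 92.5 − 3·2.069 = 86.293.
Δq = 6.875 − 2.069 = 4.806; wedge = 86.293 − 44 = 42.293.
Deadweight loss = ½ × 4.806 × 42.293 = $101.63 thousand.

$101.63 thousand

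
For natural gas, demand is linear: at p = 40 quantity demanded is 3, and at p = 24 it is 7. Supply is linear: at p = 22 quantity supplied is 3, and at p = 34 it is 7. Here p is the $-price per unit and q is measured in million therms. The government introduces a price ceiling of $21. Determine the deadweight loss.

$29.53 million

Demand slope = (24 − 40)/(7 − 3) = −4, so p = 52 − 4q.
Supply slope = (34 − 22)/(7 − 3) = 3, so p = 13 + 3q.
Competitive equilibrium: 52 − 4q = 13 + 3q → q* = 5.5714, p* = 29.7143.
At the ceiling p = 21, quantity supplied = (21 − 13)/3 = 2.6667.
Willingness to pay at q' = 2.6667: 52 − 4·2.6667 = 41.3332.
Δq = 5.5714 − 2.6667 = 2.9047; wedge = 41.3332 − 21 = 20.3332.
DWL = ½ × 2.9047 × 20.3332 = $29.53 million.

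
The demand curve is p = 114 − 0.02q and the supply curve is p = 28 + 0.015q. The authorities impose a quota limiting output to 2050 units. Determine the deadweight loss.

2900.89

Competitive equilibrium: 114 − 0.02q = 28 + 0.015q → q* = 2457.1429, p* = 64.8571.
At q = 2050: demand price = 114 − 0.02·2050 = 73; supply price = 28 + 0.015·2050 = 58.75.
Δq = 2457.1429 − 2050 = 407.1429; wedge = 73 − 58.75 = 14.25.
Deadweight loss = ½ × 407.1429 × 14.25 = 2900.89.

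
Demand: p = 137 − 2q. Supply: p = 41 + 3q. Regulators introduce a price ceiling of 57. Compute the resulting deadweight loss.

Competitive equilibrium: 137 − 2q = 41 + 3q → q* = 19.2, p* = 98.6.
At the ceiling p = 57, quantity supplied = (57 − 41)/3 = 5.3333.
Willingness to pay at q' = 5.3333: 137 − 2·5.3333 = 126.3334.
Δq = 19.2 − 5.3333 = 13.8667; wedge = 126.3334 − 57 = 69.3334.
Welfare loss = ½ × 13.8667 × 69.3334 = 480.71.

480.71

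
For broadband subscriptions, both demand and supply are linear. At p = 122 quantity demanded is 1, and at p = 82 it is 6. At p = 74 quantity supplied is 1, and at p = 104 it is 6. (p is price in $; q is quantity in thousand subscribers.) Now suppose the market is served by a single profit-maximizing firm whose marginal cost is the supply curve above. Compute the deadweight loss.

Demand slope = (82 − 122)/(6 − 1) = −8, so p = 130 − 8q.
Supply slope = (104 − 74)/(6 − 1) = 6, so p = 68 + 6q.
Competitive equilibrium: 130 − 8q = 68 + 6q → q* = 4.4286, p* = 94.5714.
Marginal revenue: MR = 130 − 16q. Set MR = MC: 130 − 16q = 68 + 6q → q_m = 2.8182.
Price p_m = 130 − 8·2.8182 = 107.4544; MC(q_m) = 68 + 6·2.8182 = 84.9092.
Competitive q* = 4.4286, so Δq = 1.6104; wedge = 107.4544 − 84.9092 = 22.5452.
Welfare loss = ½ × 1.6104 × 22.5452 = $18.15 thousand.

$18.15 thousand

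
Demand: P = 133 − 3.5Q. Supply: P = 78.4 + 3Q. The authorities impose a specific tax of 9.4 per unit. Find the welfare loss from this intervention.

Competitive equilibrium: 133 − 3.5Q = 78.4 + 3Q → Q* = 8.4, P* = 103.6.
With the tax, the buyer price exceeds the seller price by 9.4: (133 − 3.5Q) − (78.4 + 3Q) = 9.4 → Q' = 6.9538.
ΔQ = 8.4 − 6.9538 = 1.4462; the wedge equals the tax, 9.4.
Welfare loss = ½ × 1.4462 × 9.4 = 6.80.

6.80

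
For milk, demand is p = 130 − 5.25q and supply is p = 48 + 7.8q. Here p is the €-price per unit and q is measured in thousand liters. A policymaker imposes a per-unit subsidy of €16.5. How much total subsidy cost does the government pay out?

€124.54 thousand

Competitive equilibrium: 130 − 5.25q = 48 + 7.8q → q* = 6.2835, p* = 97.0115.
The subsidy lowers effective supply by 16.5: p = 31.5 + 7.8q.
New quantity: 130 − 5.25q = 31.5 + 7.8q → q' = 7.5479.
Total subsidy cost = 16.5 × 7.5479 = €124.54 thousand.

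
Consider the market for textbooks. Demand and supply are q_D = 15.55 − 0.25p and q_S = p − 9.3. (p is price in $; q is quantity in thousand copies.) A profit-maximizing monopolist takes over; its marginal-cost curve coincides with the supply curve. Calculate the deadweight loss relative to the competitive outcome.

$55.28 thousand

In inverse form: demand p = 62.2 − 4q, supply p = 9.3 + q.
Competitive equilibrium: 62.2 − 4q = 9.3 + q → q* = 10.58, p* = 19.88.
Marginal revenue: MR = 62.2 − 8q. Set MR = MC: 62.2 − 8q = 9.3 + q → q_m = 5.8778.
Price p_m = 62.2 − 4·5.8778 = 38.6888; MC(q_m) = 9.3 + 1·5.8778 = 15.1778.
Competitive q* = 10.58, so Δq = 4.7022; wedge = 38.6888 − 15.1778 = 23.511.
Deadweight loss = ½ × 4.7022 × 23.511 = $55.28 thousand.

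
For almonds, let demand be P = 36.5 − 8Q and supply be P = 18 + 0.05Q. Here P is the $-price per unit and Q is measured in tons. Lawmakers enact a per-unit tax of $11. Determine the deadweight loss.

Competitive equilibrium: 36.5 − 8Q = 18 + 0.05Q → Q* = 2.2981, P* = 18.1149.
With the tax, the buyer price exceeds the seller price by 11: (36.5 − 8Q) − (18 + 0.05Q) = 11 → Q' = 0.9317.
ΔQ = 2.2981 − 0.9317 = 1.3664; the wedge equals the tax, 11.
The triangle = ½ × 1.3664 × 11 = $7.52.

$7.52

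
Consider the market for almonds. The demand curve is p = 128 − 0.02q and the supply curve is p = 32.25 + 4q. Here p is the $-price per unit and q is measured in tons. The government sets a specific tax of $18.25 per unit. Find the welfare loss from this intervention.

$41.43

Competitive equilibrium: 128 − 0.02q = 32.25 + 4q → q* = 23.8184, p* = 127.5236.
With the tax, the buyer price exceeds the seller price by 18.25: (128 − 0.02q) − (32.25 + 4q) = 18.25 → q' = 19.2786.
Δq = 23.8184 − 19.2786 = 4.5398; the wedge equals the tax, 18.25.
DWL = ½ × 4.5398 × 18.25 = $41.43.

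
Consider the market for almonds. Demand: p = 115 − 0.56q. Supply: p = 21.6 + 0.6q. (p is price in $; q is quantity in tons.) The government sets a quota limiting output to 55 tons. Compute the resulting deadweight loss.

$377.66

Competitive equilibrium: 115 − 0.56q = 21.6 + 0.6q → q* = 80.51724, p* = 69.91034.
At q = 55: demand price = 115 − 0.56·55 = 84.2; supply price = 21.6 + 0.6·55 = 54.6.
Δq = 80.51724 − 55 = 25.51724; wedge = 84.2 − 54.6 = 29.6.
The triangle = ½ × 25.51724 × 29.6 = $377.66.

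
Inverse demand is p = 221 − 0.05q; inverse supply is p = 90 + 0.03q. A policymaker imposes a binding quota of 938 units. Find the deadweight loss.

19572.01

Competitive equilibrium: 221 − 0.05q = 90 + 0.03q → q* = 1637.5, p* = 139.125.
At q = 938: demand price = 221 − 0.05·938 = 174.1; supply price = 90 + 0.03·938 = 118.14.
Δq = 1637.5 − 938 = 699.5; wedge = 174.1 − 118.14 = 55.96.
Deadweight loss = ½ × 699.5 × 55.96 = 19572.01.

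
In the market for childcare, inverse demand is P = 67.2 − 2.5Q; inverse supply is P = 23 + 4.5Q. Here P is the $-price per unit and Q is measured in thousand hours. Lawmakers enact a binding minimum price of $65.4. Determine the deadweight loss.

$109.54 thousand

Competitive equilibrium: 67.2 − 2.5Q = 23 + 4.5Q → Q* = 6.3143, P* = 51.4143.
At the floor P = 65.4, quantity demanded = (67.2 − 65.4)/2.5 = 0.72.
Sellers' marginal cost at Q' = 0.72: 23 + 4.5·0.72 = 26.24.
ΔQ = 6.3143 − 0.72 = 5.5943; wedge = 65.4 − 26.24 = 39.16.
Welfare loss = ½ × 5.5943 × 39.16 = $109.54 thousand.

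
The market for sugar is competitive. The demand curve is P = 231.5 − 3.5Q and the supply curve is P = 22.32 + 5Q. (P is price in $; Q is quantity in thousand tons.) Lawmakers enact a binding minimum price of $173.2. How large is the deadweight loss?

$268.76 thousand

Competitive equilibrium: 231.5 − 3.5Q = 22.32 + 5Q → Q* = 24.60941, P* = 145.36706.
At the floor P = 173.2, quantity demanded = (231.5 − 173.2)/3.5 = 16.65714.
Sellers' marginal cost at Q' = 16.65714: 22.32 + 5·16.65714 = 105.6057.
ΔQ = 24.60941 − 16.65714 = 7.95227; wedge = 173.2 − 105.6057 = 67.5943.
DWL = ½ × 7.95227 × 67.5943 = $268.76 thousand.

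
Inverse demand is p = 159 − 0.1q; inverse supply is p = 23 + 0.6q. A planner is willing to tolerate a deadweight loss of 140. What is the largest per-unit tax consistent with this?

14

Competitive equilibrium: 159 − 0.1q = 23 + 0.6q → q* = 194.2857, p* = 139.5714.
A tax t gives Δq = t/0.7 and wedge t, so DWL = t²/1.4.
t²/1.4 = 140 → t² = 196 → t = 14.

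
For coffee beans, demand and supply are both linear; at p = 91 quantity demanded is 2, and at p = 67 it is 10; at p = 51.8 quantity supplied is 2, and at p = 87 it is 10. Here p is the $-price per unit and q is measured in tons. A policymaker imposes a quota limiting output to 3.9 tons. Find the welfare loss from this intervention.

Demand slope = (67 − 91)/(10 − 2) = −3, so p = 97 − 3q.
Supply slope = (87 − 51.8)/(10 − 2) = 4.4, so p = 43 + 4.4q.
Competitive equilibrium: 97 − 3q = 43 + 4.4q → q* = 7.2973, p* = 75.1081.
At q = 3.9: demand price = 97 − 3·3.9 = 85.3; supply price = 43 + 4.4·3.9 = 60.16.
Δq = 7.2973 − 3.9 = 3.3973; wedge = 85.3 − 60.16 = 25.14.
DWL = ½ × 3.3973 × 25.14 = $42.70.

$42.70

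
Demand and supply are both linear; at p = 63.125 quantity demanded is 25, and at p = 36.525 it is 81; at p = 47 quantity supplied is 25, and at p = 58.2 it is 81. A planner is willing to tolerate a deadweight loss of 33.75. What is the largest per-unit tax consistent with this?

6.75

Demand slope = (36.525 − 63.125)/(81 − 25) = −0.475, so p = 75 − 0.475q.
Supply slope = (58.2 − 47)/(81 − 25) = 0.2, so p = 42 + 0.2q.
Competitive equilibrium: 75 − 0.475q = 42 + 0.2q → q* = 48.8889, p* = 51.7778.
A tax t gives Δq = t/0.675 and wedge t, so DWL = t²/1.35.
t²/1.35 = 33.75 → t² = 45.5625 → t = 6.75.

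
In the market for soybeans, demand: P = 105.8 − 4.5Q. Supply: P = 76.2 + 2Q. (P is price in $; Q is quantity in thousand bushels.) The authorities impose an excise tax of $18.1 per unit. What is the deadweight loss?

$25.20 thousand

Competitive equilibrium: 105.8 − 4.5Q = 76.2 + 2Q → Q* = 4.5538, P* = 85.3077.
With the tax, the buyer price exceeds the seller price by 18.1: (105.8 − 4.5Q) − (76.2 + 2Q) = 18.1 → Q' = 1.7692.
ΔQ = 4.5538 − 1.7692 = 2.7846; the wedge equals the tax, 18.1.
Welfare loss = ½ × 2.7846 × 18.1 = $25.20 thousand.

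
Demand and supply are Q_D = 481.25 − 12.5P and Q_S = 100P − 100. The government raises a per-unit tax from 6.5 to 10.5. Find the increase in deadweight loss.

377.78

In inverse form: demand P = 38.5 − 0.08Q, supply P = 1 + 0.01Q.
Competitive equilibrium: 38.5 − 0.08Q = 1 + 0.01Q → Q* = 416.6667, P* = 5.1667.
For a per-unit tax t: ΔQ = t/0.09, so DWL = ½·t·(t/0.09) = t²/0.18.
At t = 6.5: DWL = 234.722. At t = 10.5: DWL = 612.5.
Increase = 612.5 − 234.722 = 377.78.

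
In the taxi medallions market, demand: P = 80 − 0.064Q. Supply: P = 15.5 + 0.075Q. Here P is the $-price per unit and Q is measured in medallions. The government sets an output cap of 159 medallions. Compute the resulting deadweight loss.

$6466.46

Competitive equilibrium: 80 − 0.064Q = 15.5 + 0.075Q → Q* = 464.0288, P* = 50.3022.
At Q = 159: demand price = 80 − 0.064·159 = 69.824; supply price = 15.5 + 0.075·159 = 27.425.
ΔQ = 464.0288 − 159 = 305.0288; wedge = 69.824 − 27.425 = 42.399.
The triangle = ½ × 305.0288 × 42.399 = $6466.46.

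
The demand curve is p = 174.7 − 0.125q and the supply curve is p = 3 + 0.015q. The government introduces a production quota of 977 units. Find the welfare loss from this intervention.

4355.02

Competitive equilibrium: 174.7 − 0.125q = 3 + 0.015q → q* = 1226.4286, p* = 21.3964.
At q = 977: demand price = 174.7 − 0.125·977 = 52.575; supply price = 3 + 0.015·977 = 17.655.
Δq = 1226.4286 − 977 = 249.4286; wedge = 52.575 − 17.655 = 34.92.
DWL = ½ × 249.4286 × 34.92 = 4355.02.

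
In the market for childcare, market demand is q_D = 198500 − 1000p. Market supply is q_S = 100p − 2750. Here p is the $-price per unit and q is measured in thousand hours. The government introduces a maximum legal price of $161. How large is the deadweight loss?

In inverse form: demand p = 198.5 − 0.001q, supply p = 27.5 + 0.01q.
Competitive equilibrium: 198.5 − 0.001q = 27.5 + 0.01q → q* = 15545.4545, p* = 182.9545.
At the ceiling p = 161, quantity supplied = (161 − 27.5)/0.01 = 13350.
Willingness to pay at q' = 13350: 198.5 − 0.001·13350 = 185.15.
Δq = 15545.4545 − 13350 = 2195.4545; wedge = 185.15 − 161 = 24.15.
The triangle = ½ × 2195.4545 × 24.15 = $26510.11 thousand.

$26510.11 thousand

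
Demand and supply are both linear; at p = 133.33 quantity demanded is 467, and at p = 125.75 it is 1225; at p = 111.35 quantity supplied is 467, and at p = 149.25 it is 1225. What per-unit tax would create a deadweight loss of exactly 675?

9

Demand slope = (125.75 − 133.33)/(1225 − 467) = −0.01, so p = 138 − 0.01q.
Supply slope = (149.25 − 111.35)/(1225 − 467) = 0.05, so p = 88 + 0.05q.
Competitive equilibrium: 138 − 0.01q = 88 + 0.05q → q* = 833.3333, p* = 129.6667.
A tax t gives Δq = t/0.06 and wedge t, so DWL = t²/0.12.
t²/0.12 = 675 → t² = 81 → t = 9.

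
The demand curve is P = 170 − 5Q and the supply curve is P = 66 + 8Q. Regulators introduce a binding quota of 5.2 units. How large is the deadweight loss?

Competitive equilibrium: 170 − 5Q = 66 + 8Q → Q* = 8, P* = 130.
At Q = 5.2: demand price = 170 − 5·5.2 = 144; supply price = 66 + 8·5.2 = 107.6.
ΔQ = 8 − 5.2 = 2.8; wedge = 144 − 107.6 = 36.4.
Welfare loss = ½ × 2.8 × 36.4 = 50.96.

50.96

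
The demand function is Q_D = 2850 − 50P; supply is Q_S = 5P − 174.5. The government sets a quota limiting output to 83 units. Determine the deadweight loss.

In inverse form: demand P = 57 − 0.02Q, supply P = 34.9 + 0.2Q.
Competitive equilibrium: 57 − 0.02Q = 34.9 + 0.2Q → Q* = 100.4545, P* = 54.9909.
At Q = 83: demand price = 57 − 0.02·83 = 55.34; supply price = 34.9 + 0.2·83 = 51.5.
ΔQ = 100.4545 − 83 = 17.4545; wedge = 55.34 − 51.5 = 3.84.
The triangle = ½ × 17.4545 × 3.84 = 33.51.

33.51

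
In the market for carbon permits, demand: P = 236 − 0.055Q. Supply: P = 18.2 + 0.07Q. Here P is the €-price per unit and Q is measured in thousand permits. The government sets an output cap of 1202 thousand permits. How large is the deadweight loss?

Competitive equilibrium: 236 − 0.055Q = 18.2 + 0.07Q → Q* = 1742.4, P* = 140.168.
At Q = 1202: demand price = 236 − 0.055·1202 = 169.89; supply price = 18.2 + 0.07·1202 = 102.34.
ΔQ = 1742.4 − 1202 = 540.4; wedge = 169.89 − 102.34 = 67.55.
Welfare loss = ½ × 540.4 × 67.55 = €18252.01 thousand.

€18252.01 thousand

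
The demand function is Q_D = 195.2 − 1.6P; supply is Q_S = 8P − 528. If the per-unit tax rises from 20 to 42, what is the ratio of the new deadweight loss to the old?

In inverse form: demand P = 122 − 0.625Q, supply P = 66 + 0.125Q.
Competitive equilibrium: 122 − 0.625Q = 66 + 0.125Q → Q* = 74.6667, P* = 75.3333.
For a per-unit tax t: ΔQ = t/0.75, so DWL = ½·t·(t/0.75) = t²/1.5.
At t = 20: DWL = 266.667. At t = 42: DWL = 1176.
Ratio = (42/20)² = 4.41.

4.41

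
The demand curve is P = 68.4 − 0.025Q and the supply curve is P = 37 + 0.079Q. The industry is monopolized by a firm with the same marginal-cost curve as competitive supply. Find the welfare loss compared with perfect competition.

178.03

Competitive equilibrium: 68.4 − 0.025Q = 37 + 0.079Q → Q* = 301.9231, P* = 60.8519.
Marginal revenue: MR = 68.4 − 0.05Q. Set MR = MC: 68.4 − 0.05Q = 37 + 0.079Q → Q_m = 243.4109.
Price P_m = 68.4 − 0.025·243.4109 = 62.3147; MC(Q_m) = 37 + 0.079·243.4109 = 56.2295.
Competitive Q* = 301.9231, so ΔQ = 58.5122; wedge = 62.3147 − 56.2295 = 6.0852.
Welfare loss = ½ × 58.5122 × 6.0852 = 178.03.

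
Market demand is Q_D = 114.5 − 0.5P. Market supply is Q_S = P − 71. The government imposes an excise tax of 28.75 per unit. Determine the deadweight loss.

In inverse form: demand P = 229 − 2Q, supply P = 71 + Q.
Competitive equilibrium: 229 − 2Q = 71 + Q → Q* = 52.6667, P* = 123.6667.
With the tax, the buyer price exceeds the seller price by 28.75: (229 − 2Q) − (71 + Q) = 28.75 → Q' = 43.0833.
ΔQ = 52.6667 − 43.0833 = 9.5834; the wedge equals the tax, 28.75.
Welfare loss = ½ × 9.5834 × 28.75 = 137.76.

137.76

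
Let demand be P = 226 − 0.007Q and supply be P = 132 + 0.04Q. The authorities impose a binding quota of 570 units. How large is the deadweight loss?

48055.15

Competitive equilibrium: 226 − 0.007Q = 132 + 0.04Q → Q* = 2000, P* = 212.
At Q = 570: demand price = 226 − 0.007·570 = 222.01; supply price = 132 + 0.04·570 = 154.8.
ΔQ = 2000 − 570 = 1430; wedge = 222.01 − 154.8 = 67.21.
Deadweight loss = ½ × 1430 × 67.21 = 48055.15.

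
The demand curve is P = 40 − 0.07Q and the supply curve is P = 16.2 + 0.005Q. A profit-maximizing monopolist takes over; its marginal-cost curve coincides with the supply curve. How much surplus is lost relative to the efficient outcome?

880.08

Competitive equilibrium: 40 − 0.07Q = 16.2 + 0.005Q → Q* = 317.3333, P* = 17.7867.
Marginal revenue: MR = 40 − 0.14Q. Set MR = MC: 40 − 0.14Q = 16.2 + 0.005Q → Q_m = 164.1379.
Price P_m = 40 − 0.07·164.1379 = 28.5103; MC(Q_m) = 16.2 + 0.005·164.1379 = 17.0207.
Competitive Q* = 317.3333, so ΔQ = 153.1954; wedge = 28.5103 − 17.0207 = 11.4896.
Deadweight loss = ½ × 153.1954 × 11.4896 = 880.08.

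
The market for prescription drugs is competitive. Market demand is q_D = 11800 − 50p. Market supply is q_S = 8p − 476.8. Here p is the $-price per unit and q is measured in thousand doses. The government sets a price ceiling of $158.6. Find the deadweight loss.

$13067.70 thousand

In inverse form: demand p = 236 − 0.02q, supply p = 59.6 + 0.125q.
Competitive equilibrium: 236 − 0.02q = 59.6 + 0.125q → q* = 1216.5517, p* = 211.669.
At the ceiling p = 158.6, quantity supplied = (158.6 − 59.6)/0.125 = 792.
Willingness to pay at q' = 792: 236 − 0.02·792 = 220.16.
Δq = 1216.5517 − 792 = 424.5517; wedge = 220.16 − 158.6 = 61.56.
DWL = ½ × 424.5517 × 61.56 = $13067.70 thousand.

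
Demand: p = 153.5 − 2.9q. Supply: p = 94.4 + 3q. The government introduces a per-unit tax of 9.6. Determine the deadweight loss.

Competitive equilibrium: 153.5 − 2.9q = 94.4 + 3q → q* = 10.0169, p* = 124.4508.
With the tax, the buyer price exceeds the seller price by 9.6: (153.5 − 2.9q) − (94.4 + 3q) = 9.6 → q' = 8.3898.
Δq = 10.0169 − 8.3898 = 1.6271; the wedge equals the tax, 9.6.
DWL = ½ × 1.6271 × 9.6 = 7.81.

7.81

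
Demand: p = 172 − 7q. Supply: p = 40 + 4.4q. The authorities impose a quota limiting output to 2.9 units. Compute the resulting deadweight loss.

Competitive equilibrium: 172 − 7q = 40 + 4.4q → q* = 11.5789, p* = 90.9474.
At q = 2.9: demand price = 172 − 7·2.9 = 151.7; supply price = 40 + 4.4·2.9 = 52.76.
Δq = 11.5789 − 2.9 = 8.6789; wedge = 151.7 − 52.76 = 98.94.
DWL = ½ × 8.6789 × 98.94 = 429.35.

429.35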